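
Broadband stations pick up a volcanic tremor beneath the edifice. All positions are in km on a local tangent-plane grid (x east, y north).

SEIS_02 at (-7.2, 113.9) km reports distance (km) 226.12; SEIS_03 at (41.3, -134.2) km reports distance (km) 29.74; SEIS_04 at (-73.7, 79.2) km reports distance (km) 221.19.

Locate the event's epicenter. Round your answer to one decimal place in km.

Circle about each station: (x + 7.2)² + (y − 113.9)² = 226.12²; (x − 41.3)² + (y + 134.2)² = 29.74²; (x + 73.7)² + (y − 79.2)² = 221.19².
Subtracting pairs of circle equations eliminates x²+y² and gives linear equations (the radical axes):
97.0 x − 496.2 y = 56936.07
-133.0 x − 69.4 y = 884.52
Solving the 2×2 system: x ≈ 48.3, y ≈ -105.3 km.

x ≈ 48.3 km, y ≈ -105.3 km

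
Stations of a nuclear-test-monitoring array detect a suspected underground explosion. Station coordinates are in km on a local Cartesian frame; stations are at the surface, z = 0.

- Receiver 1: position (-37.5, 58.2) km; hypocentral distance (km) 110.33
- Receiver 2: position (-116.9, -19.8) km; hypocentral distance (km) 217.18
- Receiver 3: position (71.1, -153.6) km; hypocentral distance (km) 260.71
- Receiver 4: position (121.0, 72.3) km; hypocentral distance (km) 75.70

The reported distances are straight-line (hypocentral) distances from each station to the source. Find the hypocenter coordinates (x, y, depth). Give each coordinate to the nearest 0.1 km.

x ≈ 58.5 km, y ≈ 105.4 km, depth ≈ 27.0 km

Each station gives a sphere (x−x_i)² + (y−y_i)² + z² = d_i² (stations at z=0).
Subtracting the Receiver 1 sphere from Receiver 2 and Receiver 3: z² cancels, leaving linear equations in x and y:
-158.8 x − 156.0 y = -25730.28
217.2 x − 423.6 y = -31942.32
Solving: x ≈ 58.490, y ≈ 105.398 km (keep extra digits for the depth step; rounded: 58.5, 105.4).
Then from the Receiver 1 sphere: z² = 110.33² − (x + 37.5)² − (y − 58.2)² with x = 58.490, y = 105.398, so z ≈ 27.037 ≈ 27.0 km.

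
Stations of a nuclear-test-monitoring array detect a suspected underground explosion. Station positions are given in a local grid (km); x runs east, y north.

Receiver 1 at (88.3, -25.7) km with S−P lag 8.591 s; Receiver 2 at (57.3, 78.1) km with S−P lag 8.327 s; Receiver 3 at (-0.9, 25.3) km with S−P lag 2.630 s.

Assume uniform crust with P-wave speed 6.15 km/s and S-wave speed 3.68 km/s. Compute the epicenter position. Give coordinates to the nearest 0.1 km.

19.2 km east, 12.0 km north

Distance from S−P lag: d = Δt · v_P v_S / (v_P − v_S) = Δt · (6.15·3.68)/(6.15−3.68) ≈ 9.1628·Δt.
So d_Receiver 1 = 78.72, d_Receiver 2 = 76.30, d_Receiver 3 = 24.10 km.
Circle about each station: (x − 88.3)² + (y + 25.7)² = 78.72²; (x − 57.3)² + (y − 78.1)² = 76.30²; (x + 0.9)² + (y − 25.3)² = 24.10².
Subtracting pairs of circle equations eliminates x²+y² and gives linear equations (the radical axes):
-62.0 x + 207.6 y = 1300.67
-178.4 x + 102.0 y = -2200.45
Solving the 2×2 system: x ≈ 19.2, y ≈ 12.0 km.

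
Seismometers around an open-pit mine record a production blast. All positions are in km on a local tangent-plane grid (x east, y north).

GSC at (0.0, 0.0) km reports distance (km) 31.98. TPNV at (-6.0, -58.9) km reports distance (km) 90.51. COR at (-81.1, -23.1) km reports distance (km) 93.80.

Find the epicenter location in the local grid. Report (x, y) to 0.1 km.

-4.9 km east, 31.6 km north

Circle about each station: x² + y² = 31.98²; (x + 6.0)² + (y + 58.9)² = 90.51²; (x + 81.1)² + (y + 23.1)² = 93.80².
Subtracting the GSC equation from the TPNV and COR equations removes the quadratic terms:
-12.0 x − 117.8 y = -3664.13
-162.2 x − 46.2 y = -664.90
Solving the 2×2 system: x ≈ -4.9, y ≈ 31.6 km.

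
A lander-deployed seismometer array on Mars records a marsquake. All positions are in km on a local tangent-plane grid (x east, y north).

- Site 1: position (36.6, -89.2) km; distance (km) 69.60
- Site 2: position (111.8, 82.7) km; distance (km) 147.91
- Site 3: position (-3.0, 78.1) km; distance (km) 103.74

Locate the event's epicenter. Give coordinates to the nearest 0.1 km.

Circle about each station: (x − 36.6)² + (y + 89.2)² = 69.60²; (x − 111.8)² + (y − 82.7)² = 147.91²; (x + 3.0)² + (y − 78.1)² = 103.74².
Subtracting the Site 1 equation from the Site 2 and Site 3 equations removes the quadratic terms:
150.4 x + 343.8 y = -6990.88
-79.2 x + 334.6 y = -9105.42
Solving the 2×2 system: x ≈ 10.2, y ≈ -24.8 km.

x ≈ 10.2 km, y ≈ -24.8 km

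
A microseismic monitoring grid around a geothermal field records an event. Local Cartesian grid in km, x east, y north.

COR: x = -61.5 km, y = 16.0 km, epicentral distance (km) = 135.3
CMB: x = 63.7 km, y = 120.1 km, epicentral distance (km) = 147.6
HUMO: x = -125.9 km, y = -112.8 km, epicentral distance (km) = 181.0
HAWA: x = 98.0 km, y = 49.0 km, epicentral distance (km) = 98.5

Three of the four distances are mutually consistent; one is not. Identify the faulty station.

Solve using three stations at a time. Using CMB, HUMO, HAWA (subtract circle equations pairwise → linear system) gives (x, y) ≈ (31.9, -24.1).
Distances from that point to each station vs reported:
  COR: calculated 101.6 vs reported 135.3 → residual 33.7 km
  CMB: calculated 147.6 vs reported 147.6 → residual 0.0 km
  HUMO: calculated 181.0 vs reported 181.0 → residual 0.0 km
  HAWA: calculated 98.5 vs reported 98.5 → residual 0.0 km
CMB, HUMO, HAWA are mutually consistent (residuals ≈ 0); COR is off by 33.7 km.

COR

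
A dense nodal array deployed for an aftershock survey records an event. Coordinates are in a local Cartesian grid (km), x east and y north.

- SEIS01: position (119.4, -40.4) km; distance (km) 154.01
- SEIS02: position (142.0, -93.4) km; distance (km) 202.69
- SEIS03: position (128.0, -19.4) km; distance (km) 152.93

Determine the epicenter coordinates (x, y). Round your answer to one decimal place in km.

x ≈ -15.0 km, y ≈ 34.8 km

Circle about each station: (x − 119.4)² + (y + 40.4)² = 154.01²; (x − 142.0)² + (y + 93.4)² = 202.69²; (x − 128.0)² + (y + 19.4)² = 152.93².
Subtracting the SEIS01 equation from the SEIS02 and SEIS03 equations removes the quadratic terms:
45.2 x − 106.0 y = -4365.12
17.2 x + 42.0 y = 1203.34
Solving the 2×2 system: x ≈ -15.0, y ≈ 34.8 km.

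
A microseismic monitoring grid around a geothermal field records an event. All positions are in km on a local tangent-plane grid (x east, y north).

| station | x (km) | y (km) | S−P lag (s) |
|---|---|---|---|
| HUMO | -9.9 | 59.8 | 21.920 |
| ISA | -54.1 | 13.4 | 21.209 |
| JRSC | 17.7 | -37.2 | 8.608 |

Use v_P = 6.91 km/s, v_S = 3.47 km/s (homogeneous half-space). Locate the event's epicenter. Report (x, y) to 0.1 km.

(66.0, -72.8)

Distance from S−P lag: d = Δt · v_P v_S / (v_P − v_S) = Δt · (6.91·3.47)/(6.91−3.47) ≈ 6.9703·Δt.
So d_HUMO = 152.79, d_ISA = 147.83, d_JRSC = 60.00 km.
Circle about each station: (x + 9.9)² + (y − 59.8)² = 152.79²; (x + 54.1)² + (y − 13.4)² = 147.83²; (x − 17.7)² + (y + 37.2)² = 60.00².
Subtracting pairs of circle equations eliminates x²+y² and gives linear equations (the radical axes):
-88.4 x − 92.8 y = 923.40
55.2 x − 194.0 y = 17767.86
Solving the 2×2 system: x ≈ 66.0, y ≈ -72.8 km.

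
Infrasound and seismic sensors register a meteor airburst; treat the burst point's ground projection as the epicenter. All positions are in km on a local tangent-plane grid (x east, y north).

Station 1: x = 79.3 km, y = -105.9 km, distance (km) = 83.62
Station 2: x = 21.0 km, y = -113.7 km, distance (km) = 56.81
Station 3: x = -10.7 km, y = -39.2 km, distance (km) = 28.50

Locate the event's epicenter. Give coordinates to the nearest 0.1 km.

Circle about each station: (x − 79.3)² + (y + 105.9)² = 83.62²; (x − 21.0)² + (y + 113.7)² = 56.81²; (x + 10.7)² + (y + 39.2)² = 28.50².
Subtracting pairs of circle equations eliminates x²+y² and gives linear equations (the radical axes):
-116.6 x − 15.6 y = -369.68
-180.0 x + 133.4 y = -9672.12
Solving the 2×2 system: x ≈ 10.9, y ≈ -57.8 km.
Check against Station 1 (with the unrounded x, y): √((x − 79.3)²+(y + 105.9)²) = 83.62 ≈ 83.62 km. ✓

x ≈ 10.9 km, y ≈ -57.8 km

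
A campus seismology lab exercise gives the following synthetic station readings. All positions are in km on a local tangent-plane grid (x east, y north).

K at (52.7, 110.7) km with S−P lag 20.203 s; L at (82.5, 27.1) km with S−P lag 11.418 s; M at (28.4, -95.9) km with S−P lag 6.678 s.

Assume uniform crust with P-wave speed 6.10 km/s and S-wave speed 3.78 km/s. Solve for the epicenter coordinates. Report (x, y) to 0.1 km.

x ≈ 94.0 km, y ≈ -85.8 km

Distance from S−P lag: d = Δt · v_P v_S / (v_P − v_S) = Δt · (6.10·3.78)/(6.10−3.78) ≈ 9.9388·Δt.
So d_K = 200.79, d_L = 113.48, d_M = 66.37 km.
Circle about each station: (x − 52.7)² + (y − 110.7)² = 200.79²; (x − 82.5)² + (y − 27.1)² = 113.48²; (x − 28.4)² + (y + 95.9)² = 66.37².
Subtracting pairs of circle equations eliminates x²+y² and gives linear equations (the radical axes):
59.6 x − 167.2 y = 19947.79
-48.6 x − 413.2 y = 30883.24
Solving the 2×2 system: x ≈ 94.0, y ≈ -85.8 km.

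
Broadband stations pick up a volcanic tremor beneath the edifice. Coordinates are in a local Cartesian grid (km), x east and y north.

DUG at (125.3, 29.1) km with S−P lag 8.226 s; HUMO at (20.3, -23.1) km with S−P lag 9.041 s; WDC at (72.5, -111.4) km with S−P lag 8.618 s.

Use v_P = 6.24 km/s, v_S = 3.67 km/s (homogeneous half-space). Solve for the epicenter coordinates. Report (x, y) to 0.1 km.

x ≈ 99.2 km, y ≈ -39.4 km

Distance from S−P lag: d = Δt · v_P v_S / (v_P − v_S) = Δt · (6.24·3.67)/(6.24−3.67) ≈ 8.9108·Δt.
So d_DUG = 73.30, d_HUMO = 80.56, d_WDC = 76.79 km.
Circle about each station: (x − 125.3)² + (y − 29.1)² = 73.30²; (x − 20.3)² + (y + 23.1)² = 80.56²; (x − 72.5)² + (y + 111.4)² = 76.79².
Subtracting pairs of circle equations eliminates x²+y² and gives linear equations (the radical axes):
-210.0 x − 104.4 y = -16718.22
-105.6 x − 281.0 y = 595.50
Solving the 2×2 system: x ≈ 99.2, y ≈ -39.4 km.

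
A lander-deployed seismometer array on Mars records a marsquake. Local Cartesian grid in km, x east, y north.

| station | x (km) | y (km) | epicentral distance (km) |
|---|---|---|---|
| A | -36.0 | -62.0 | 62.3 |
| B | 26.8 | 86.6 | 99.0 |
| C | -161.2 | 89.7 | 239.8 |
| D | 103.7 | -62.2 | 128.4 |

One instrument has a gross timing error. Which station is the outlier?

Solve using three stations at a time. Using A, B, D (subtract circle equations pairwise → linear system) gives (x, y) ≈ (-11.2, -4.8).
Distances from that point to each station vs reported:
  A: calculated 62.3 vs reported 62.3 → residual 0.0 km
  B: calculated 99.0 vs reported 99.0 → residual 0.0 km
  C: calculated 177.3 vs reported 239.8 → residual 62.5 km
  D: calculated 128.4 vs reported 128.4 → residual 0.0 km
A, B, D are mutually consistent (residuals ≈ 0); C is off by 62.5 km.

C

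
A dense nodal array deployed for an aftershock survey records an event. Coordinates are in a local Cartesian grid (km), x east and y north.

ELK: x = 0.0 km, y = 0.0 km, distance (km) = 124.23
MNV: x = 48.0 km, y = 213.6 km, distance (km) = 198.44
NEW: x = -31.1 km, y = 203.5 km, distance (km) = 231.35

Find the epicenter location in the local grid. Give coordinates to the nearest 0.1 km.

(120.8, 29.0)

Circle about each station: x² + y² = 124.23²; (x − 48.0)² + (y − 213.6)² = 198.44²; (x + 31.1)² + (y − 203.5)² = 231.35².
Subtracting pairs of circle equations eliminates x²+y² and gives linear equations (the radical axes):
96.0 x + 427.2 y = 23983.62
-62.2 x + 407.0 y = 4289.73
Solving the 2×2 system: x ≈ 120.8, y ≈ 29.0 km.
Check against ELK (with the unrounded x, y): √(x²+y²) = 124.22 ≈ 124.23 km. ✓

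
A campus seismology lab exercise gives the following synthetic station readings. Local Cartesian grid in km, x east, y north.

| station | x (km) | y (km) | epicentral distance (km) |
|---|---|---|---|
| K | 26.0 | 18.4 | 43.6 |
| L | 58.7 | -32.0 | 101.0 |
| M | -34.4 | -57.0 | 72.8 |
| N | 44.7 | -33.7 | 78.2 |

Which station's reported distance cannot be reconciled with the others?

L

Solve using three stations at a time. Using K, M, N (subtract circle equations pairwise → linear system) gives (x, y) ≈ (-17.4, 13.8).
Distances from that point to each station vs reported:
  K: calculated 43.7 vs reported 43.6 → residual 0.1 km
  L: calculated 88.9 vs reported 101.0 → residual 12.1 km
  M: calculated 72.8 vs reported 72.8 → residual 0.0 km
  N: calculated 78.2 vs reported 78.2 → residual 0.0 km
K, M, N are mutually consistent (residuals ≈ 0); L is off by 12.1 km.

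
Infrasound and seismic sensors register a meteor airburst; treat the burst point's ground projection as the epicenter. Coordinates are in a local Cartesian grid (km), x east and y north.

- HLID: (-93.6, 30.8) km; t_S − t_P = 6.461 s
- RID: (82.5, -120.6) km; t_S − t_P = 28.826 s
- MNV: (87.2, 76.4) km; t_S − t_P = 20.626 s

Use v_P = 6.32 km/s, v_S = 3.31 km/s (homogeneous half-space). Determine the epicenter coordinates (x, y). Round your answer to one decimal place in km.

Distance from S−P lag: d = Δt · v_P v_S / (v_P − v_S) = Δt · (6.32·3.31)/(6.32−3.31) ≈ 6.9499·Δt.
So d_HLID = 44.90, d_RID = 200.34, d_MNV = 143.35 km.
Circle about each station: (x + 93.6)² + (y − 30.8)² = 44.90²; (x − 82.5)² + (y + 120.6)² = 200.34²; (x − 87.2)² + (y − 76.4)² = 143.35².
Subtracting pairs of circle equations eliminates x²+y² and gives linear equations (the radical axes):
352.2 x − 302.8 y = -26479.10
361.6 x + 91.2 y = -14802.01
Solving the 2×2 system: x ≈ -48.7, y ≈ 30.8 km.
Check against HLID (with the unrounded x, y): √((x + 93.6)²+(y − 30.8)²) = 44.90 ≈ 44.90 km. ✓

-48.7 km east, 30.8 km north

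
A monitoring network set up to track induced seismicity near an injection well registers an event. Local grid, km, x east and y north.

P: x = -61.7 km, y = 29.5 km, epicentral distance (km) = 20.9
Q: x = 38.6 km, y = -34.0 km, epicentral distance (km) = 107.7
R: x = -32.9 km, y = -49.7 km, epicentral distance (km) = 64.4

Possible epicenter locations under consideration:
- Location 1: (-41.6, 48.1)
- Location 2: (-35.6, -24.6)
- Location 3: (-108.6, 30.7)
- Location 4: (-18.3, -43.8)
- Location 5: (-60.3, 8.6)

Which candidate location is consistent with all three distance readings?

For each candidate, compare |candidate − station| to the reported distance:
Location 1: residuals P 6.5, Q 7.1, R 33.8 → max 33.8 km
Location 2: residuals P 39.2, Q 32.9, R 39.2 → max 39.2 km
Location 3: residuals P 26.0, Q 53.1, R 46.0 → max 53.1 km
Location 4: residuals P 64.3, Q 50.0, R 48.7 → max 64.3 km
Location 5: residuals P 0.0, Q 0.0, R 0.0 → max 0.0 km
Only Location 5 has all residuals ≈ 0.

Location 5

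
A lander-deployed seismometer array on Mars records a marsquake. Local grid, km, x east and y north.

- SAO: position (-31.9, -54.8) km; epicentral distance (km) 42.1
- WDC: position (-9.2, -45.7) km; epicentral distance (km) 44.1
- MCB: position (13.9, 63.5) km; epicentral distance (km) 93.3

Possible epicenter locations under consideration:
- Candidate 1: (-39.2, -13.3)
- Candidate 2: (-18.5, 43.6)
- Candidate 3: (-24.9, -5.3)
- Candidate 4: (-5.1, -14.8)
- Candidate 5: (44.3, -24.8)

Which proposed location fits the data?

For each candidate, compare |candidate − station| to the reported distance:
Candidate 1: residuals SAO 0.0, WDC 0.1, MCB 0.1 → max 0.1 km
Candidate 2: residuals SAO 57.2, WDC 45.7, MCB 55.3 → max 57.2 km
Candidate 3: residuals SAO 7.9, WDC 0.8, MCB 14.3 → max 14.3 km
Candidate 4: residuals SAO 6.0, WDC 12.9, MCB 12.7 → max 12.9 km
Candidate 5: residuals SAO 39.8, WDC 13.3, MCB 0.1 → max 39.8 km
Only Candidate 1 has all residuals ≈ 0.

Candidate 1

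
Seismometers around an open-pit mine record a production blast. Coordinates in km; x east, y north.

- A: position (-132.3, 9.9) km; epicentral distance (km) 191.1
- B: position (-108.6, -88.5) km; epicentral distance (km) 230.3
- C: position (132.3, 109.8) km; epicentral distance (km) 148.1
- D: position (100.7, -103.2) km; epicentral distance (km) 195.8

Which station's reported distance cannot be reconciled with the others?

C

Solve using three stations at a time. Using A, B, D (subtract circle equations pairwise → linear system) gives (x, y) ≈ (43.8, 84.2).
Distances from that point to each station vs reported:
  A: calculated 191.1 vs reported 191.1 → residual 0.0 km
  B: calculated 230.3 vs reported 230.3 → residual 0.0 km
  C: calculated 92.1 vs reported 148.1 → residual 56.0 km
  D: calculated 195.8 vs reported 195.8 → residual 0.0 km
A, B, D are mutually consistent (residuals ≈ 0); C is off by 56.0 km.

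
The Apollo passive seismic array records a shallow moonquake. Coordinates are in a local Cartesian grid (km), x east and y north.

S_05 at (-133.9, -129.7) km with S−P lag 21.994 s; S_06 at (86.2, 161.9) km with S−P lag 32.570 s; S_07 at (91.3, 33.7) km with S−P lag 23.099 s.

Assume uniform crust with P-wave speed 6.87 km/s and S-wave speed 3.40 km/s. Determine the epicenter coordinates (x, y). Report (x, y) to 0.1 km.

Distance from S−P lag: d = Δt · v_P v_S / (v_P − v_S) = Δt · (6.87·3.40)/(6.87−3.40) ≈ 6.7314·Δt.
So d_S_05 = 148.05, d_S_06 = 219.24, d_S_07 = 155.49 km.
Circle about each station: (x + 133.9)² + (y + 129.7)² = 148.05²; (x − 86.2)² + (y − 161.9)² = 219.24²; (x − 91.3)² + (y − 33.7)² = 155.49².
Subtracting the S_05 equation from the S_06 and S_07 equations removes the quadratic terms:
440.2 x + 583.2 y = -27256.63
450.4 x + 326.8 y = -27538.26
Solving the 2×2 system: x ≈ -60.2, y ≈ -1.3 km.

(-60.2, -1.3)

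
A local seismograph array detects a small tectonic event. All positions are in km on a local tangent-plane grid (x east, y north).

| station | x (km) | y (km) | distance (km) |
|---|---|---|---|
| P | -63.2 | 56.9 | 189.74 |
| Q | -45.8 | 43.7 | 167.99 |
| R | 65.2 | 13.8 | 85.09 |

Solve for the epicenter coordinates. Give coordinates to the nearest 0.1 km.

Circle about each station: (x + 63.2)² + (y − 56.9)² = 189.74²; (x + 45.8)² + (y − 43.7)² = 167.99²; (x − 65.2)² + (y − 13.8)² = 85.09².
Subtracting the P equation from the Q and R equations removes the quadratic terms:
34.8 x − 26.4 y = 4556.11
256.8 x − 86.2 y = 25970.59
Solving the 2×2 system: x ≈ 77.5, y ≈ -70.4 km.
Check against P (with the unrounded x, y): √((x + 63.2)²+(y − 56.9)²) = 189.76 ≈ 189.74 km. ✓

(77.5, -70.4)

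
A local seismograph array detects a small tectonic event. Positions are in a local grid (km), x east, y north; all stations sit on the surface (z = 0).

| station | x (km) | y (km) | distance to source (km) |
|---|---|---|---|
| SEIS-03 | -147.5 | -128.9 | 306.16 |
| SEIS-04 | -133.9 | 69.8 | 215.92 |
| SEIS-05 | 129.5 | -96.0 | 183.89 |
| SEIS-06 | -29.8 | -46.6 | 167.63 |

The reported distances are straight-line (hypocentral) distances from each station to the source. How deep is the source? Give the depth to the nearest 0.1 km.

depth ≈ 46.1 km

Each station gives a sphere (x−x_i)² + (y−y_i)² + z² = d_i² (stations at z=0).
Subtracting the SEIS-03 sphere from SEIS-04 and SEIS-05: z² cancels, leaving linear equations in x and y:
27.2 x + 397.4 y = 31542.29
554.0 x + 65.8 y = 47533.20
Solving: x ≈ 76.999, y ≈ 74.101 km (keep extra digits for the depth step; rounded: 77.0, 74.1).
Then from the SEIS-03 sphere: z² = 306.16² − (x + 147.5)² − (y + 128.9)² with x = 76.999, y = 74.101, so z ≈ 46.095 ≈ 46.1 km.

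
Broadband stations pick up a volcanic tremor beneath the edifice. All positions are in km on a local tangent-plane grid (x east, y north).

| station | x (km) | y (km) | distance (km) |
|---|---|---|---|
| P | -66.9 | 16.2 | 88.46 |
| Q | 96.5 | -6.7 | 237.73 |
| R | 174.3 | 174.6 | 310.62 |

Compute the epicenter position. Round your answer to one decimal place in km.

Circle about each station: (x + 66.9)² + (y − 16.2)² = 88.46²; (x − 96.5)² + (y + 6.7)² = 237.73²; (x − 174.3)² + (y − 174.6)² = 310.62².
Subtracting pairs of circle equations eliminates x²+y² and gives linear equations (the radical axes):
326.8 x − 45.8 y = -44071.29
482.4 x + 316.8 y = -32532.01
Solving the 2×2 system: x ≈ -123.0, y ≈ 84.6 km.
Check against P (with the unrounded x, y): √((x + 66.9)²+(y − 16.2)²) = 88.47 ≈ 88.46 km. ✓

-123.0 km east, 84.6 km north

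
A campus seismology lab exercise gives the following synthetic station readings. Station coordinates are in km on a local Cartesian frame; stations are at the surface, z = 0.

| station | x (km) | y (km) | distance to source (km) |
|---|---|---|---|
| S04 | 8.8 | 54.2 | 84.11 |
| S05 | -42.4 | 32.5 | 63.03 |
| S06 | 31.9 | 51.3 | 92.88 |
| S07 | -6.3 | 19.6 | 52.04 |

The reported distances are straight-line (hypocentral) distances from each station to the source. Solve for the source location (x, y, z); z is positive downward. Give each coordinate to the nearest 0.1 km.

Each station gives a sphere (x−x_i)² + (y−y_i)² + z² = d_i² (stations at z=0).
Subtracting the S04 sphere from S05 and S06: z² cancels, leaving linear equations in x and y:
-102.4 x − 43.4 y = 2940.64
46.2 x − 5.8 y = -917.98
Solving: x ≈ -21.892, y ≈ -16.105 km (keep extra digits for the depth step; rounded: -21.9, -16.1).
Then from the S04 sphere: z² = 84.11² − (x − 8.8)² − (y − 54.2)² with x = -21.892, y = -16.105, so z ≈ 34.492 ≈ 34.5 km.

(-21.9, -16.1, 34.5)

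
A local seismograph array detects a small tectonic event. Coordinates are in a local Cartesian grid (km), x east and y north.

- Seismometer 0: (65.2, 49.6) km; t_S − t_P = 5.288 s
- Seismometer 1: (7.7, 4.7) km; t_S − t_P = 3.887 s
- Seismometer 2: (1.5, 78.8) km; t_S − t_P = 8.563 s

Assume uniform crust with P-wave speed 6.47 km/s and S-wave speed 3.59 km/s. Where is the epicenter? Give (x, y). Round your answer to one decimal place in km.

Distance from S−P lag: d = Δt · v_P v_S / (v_P − v_S) = Δt · (6.47·3.59)/(6.47−3.59) ≈ 8.0650·Δt.
So d_Seismometer 0 = 42.65, d_Seismometer 1 = 31.35, d_Seismometer 2 = 69.06 km.
Circle about each station: (x − 65.2)² + (y − 49.6)² = 42.65²; (x − 7.7)² + (y − 4.7)² = 31.35²; (x − 1.5)² + (y − 78.8)² = 69.06².
Subtracting the Seismometer 0 equation from the Seismometer 1 and Seismometer 2 equations removes the quadratic terms:
-115.0 x − 89.8 y = -5793.62
-127.4 x + 58.4 y = -3449.77
Solving the 2×2 system: x ≈ 35.7, y ≈ 18.8 km.
Check against Seismometer 0 (with the unrounded x, y): √((x − 65.2)²+(y − 49.6)²) = 42.65 ≈ 42.65 km. ✓

x ≈ 35.7 km, y ≈ 18.8 km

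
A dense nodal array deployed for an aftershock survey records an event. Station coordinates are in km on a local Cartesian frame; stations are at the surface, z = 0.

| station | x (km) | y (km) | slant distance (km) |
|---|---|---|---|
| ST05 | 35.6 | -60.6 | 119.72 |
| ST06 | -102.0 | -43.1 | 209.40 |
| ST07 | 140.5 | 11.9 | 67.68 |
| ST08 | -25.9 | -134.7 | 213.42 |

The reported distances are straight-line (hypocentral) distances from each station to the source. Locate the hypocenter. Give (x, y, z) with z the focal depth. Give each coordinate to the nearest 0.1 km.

Each station gives a sphere (x−x_i)² + (y−y_i)² + z² = d_i² (stations at z=0).
Subtracting the ST05 sphere from ST06 and ST07: z² cancels, leaving linear equations in x and y:
-275.2 x + 35.0 y = -22193.59
209.8 x + 145.0 y = 24694.44
Solving: x ≈ 86.405, y ≈ 45.287 km (keep extra digits for the depth step; rounded: 86.4, 45.3).
Then from the ST05 sphere: z² = 119.72² − (x − 35.6)² − (y + 60.6)² with x = 86.405, y = 45.287, so z ≈ 23.231 ≈ 23.2 km.
Check against ST08 (with the unrounded solution): distance 213.42 ≈ 213.42 km. ✓

(86.4, 45.3, 23.2)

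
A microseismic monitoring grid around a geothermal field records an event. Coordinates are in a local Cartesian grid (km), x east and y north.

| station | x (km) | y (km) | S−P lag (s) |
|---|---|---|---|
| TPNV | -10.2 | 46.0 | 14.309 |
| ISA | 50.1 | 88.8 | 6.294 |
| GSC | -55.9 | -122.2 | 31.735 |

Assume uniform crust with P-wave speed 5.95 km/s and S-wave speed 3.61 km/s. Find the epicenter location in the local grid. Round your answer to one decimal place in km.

91.6 km east, 129.0 km north

Distance from S−P lag: d = Δt · v_P v_S / (v_P − v_S) = Δt · (5.95·3.61)/(5.95−3.61) ≈ 9.1793·Δt.
So d_TPNV = 131.35, d_ISA = 57.77, d_GSC = 291.30 km.
Circle about each station: (x + 10.2)² + (y − 46.0)² = 131.35²; (x − 50.1)² + (y − 88.8)² = 57.77²; (x + 55.9)² + (y + 122.2)² = 291.30².
Subtracting pairs of circle equations eliminates x²+y² and gives linear equations (the radical axes):
120.6 x + 85.6 y = 22090.86
-91.4 x − 336.4 y = -51765.26
Solving the 2×2 system: x ≈ 91.6, y ≈ 129.0 km.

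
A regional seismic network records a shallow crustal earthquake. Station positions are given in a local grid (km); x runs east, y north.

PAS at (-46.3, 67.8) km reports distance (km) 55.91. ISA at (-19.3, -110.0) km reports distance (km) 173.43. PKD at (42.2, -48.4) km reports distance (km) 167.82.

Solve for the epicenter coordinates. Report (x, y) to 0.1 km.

-97.3 km east, 44.9 km north

Circle about each station: (x + 46.3)² + (y − 67.8)² = 55.91²; (x + 19.3)² + (y + 110.0)² = 173.43²; (x − 42.2)² + (y + 48.4)² = 167.82².
Subtracting the PAS equation from the ISA and PKD equations removes the quadratic terms:
54.0 x − 355.6 y = -21220.08
177.0 x − 232.4 y = -27654.75
Solving the 2×2 system: x ≈ -97.3, y ≈ 44.9 km.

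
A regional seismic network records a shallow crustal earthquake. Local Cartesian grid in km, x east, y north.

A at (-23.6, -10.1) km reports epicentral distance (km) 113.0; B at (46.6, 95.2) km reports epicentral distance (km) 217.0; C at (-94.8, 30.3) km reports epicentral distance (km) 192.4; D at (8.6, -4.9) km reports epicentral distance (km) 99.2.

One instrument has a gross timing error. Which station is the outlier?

B

Solve using three stations at a time. Using A, C, D (subtract circle equations pairwise → linear system) gives (x, y) ≈ (52.0, -94.1).
Distances from that point to each station vs reported:
  A: calculated 113.0 vs reported 113.0 → residual 0.0 km
  B: calculated 189.4 vs reported 217.0 → residual 27.6 km
  C: calculated 192.4 vs reported 192.4 → residual 0.0 km
  D: calculated 99.2 vs reported 99.2 → residual 0.0 km
A, C, D are mutually consistent (residuals ≈ 0); B is off by 27.6 km.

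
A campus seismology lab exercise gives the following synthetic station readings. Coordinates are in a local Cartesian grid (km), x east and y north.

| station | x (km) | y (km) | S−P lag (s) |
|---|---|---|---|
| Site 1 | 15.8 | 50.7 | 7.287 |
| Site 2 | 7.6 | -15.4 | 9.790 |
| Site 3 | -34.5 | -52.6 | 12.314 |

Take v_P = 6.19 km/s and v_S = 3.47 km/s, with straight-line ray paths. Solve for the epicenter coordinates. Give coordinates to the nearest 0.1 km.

(-41.4, 44.4)

Distance from S−P lag: d = Δt · v_P v_S / (v_P − v_S) = Δt · (6.19·3.47)/(6.19−3.47) ≈ 7.8968·Δt.
So d_Site 1 = 57.54, d_Site 2 = 77.31, d_Site 3 = 97.24 km.
Circle about each station: (x − 15.8)² + (y − 50.7)² = 57.54²; (x − 7.6)² + (y + 15.4)² = 77.31²; (x + 34.5)² + (y + 52.6)² = 97.24².
Subtracting the Site 1 equation from the Site 2 and Site 3 equations removes the quadratic terms:
-16.4 x − 132.2 y = -5191.19
-100.6 x − 206.6 y = -5007.89
Solving the 2×2 system: x ≈ -41.4, y ≈ 44.4 km.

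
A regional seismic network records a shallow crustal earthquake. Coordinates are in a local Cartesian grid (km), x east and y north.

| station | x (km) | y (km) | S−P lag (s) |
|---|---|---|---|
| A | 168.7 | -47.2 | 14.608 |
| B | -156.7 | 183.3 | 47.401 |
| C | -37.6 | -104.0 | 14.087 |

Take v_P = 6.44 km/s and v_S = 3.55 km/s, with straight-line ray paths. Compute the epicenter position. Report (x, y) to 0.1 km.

Distance from S−P lag: d = Δt · v_P v_S / (v_P − v_S) = Δt · (6.44·3.55)/(6.44−3.55) ≈ 7.9107·Δt.
So d_A = 115.56, d_B = 374.98, d_C = 111.44 km.
Circle about each station: (x − 168.7)² + (y + 47.2)² = 115.56²; (x + 156.7)² + (y − 183.3)² = 374.98²; (x + 37.6)² + (y + 104.0)² = 111.44².
Subtracting the A equation from the B and C equations removes the quadratic terms:
-650.8 x + 461.0 y = -99789.64
-412.6 x − 113.6 y = -17522.53
Solving the 2×2 system: x ≈ 73.5, y ≈ -112.7 km.

(73.5, -112.7)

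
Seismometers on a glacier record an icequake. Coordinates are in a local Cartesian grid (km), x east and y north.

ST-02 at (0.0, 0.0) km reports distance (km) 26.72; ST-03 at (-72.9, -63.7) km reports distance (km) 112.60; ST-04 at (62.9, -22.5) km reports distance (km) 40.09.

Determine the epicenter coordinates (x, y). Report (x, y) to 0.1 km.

Circle about each station: x² + y² = 26.72²; (x + 72.9)² + (y + 63.7)² = 112.60²; (x − 62.9)² + (y + 22.5)² = 40.09².
Subtracting pairs of circle equations eliminates x²+y² and gives linear equations (the radical axes):
-145.8 x − 127.4 y = -2592.70
125.8 x − 45.0 y = 3569.41
Solving the 2×2 system: x ≈ 25.3, y ≈ -8.6 km.

25.3 km east, -8.6 km north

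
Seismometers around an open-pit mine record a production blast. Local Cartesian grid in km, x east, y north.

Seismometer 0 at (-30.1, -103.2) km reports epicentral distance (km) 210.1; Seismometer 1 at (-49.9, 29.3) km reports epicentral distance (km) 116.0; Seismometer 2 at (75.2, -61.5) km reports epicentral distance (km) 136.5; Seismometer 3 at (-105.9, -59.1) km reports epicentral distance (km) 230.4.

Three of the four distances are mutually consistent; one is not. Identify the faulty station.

Seismometer 1

Solve using three stations at a time. Using Seismometer 0, Seismometer 2, Seismometer 3 (subtract circle equations pairwise → linear system) gives (x, y) ≈ (81.6, 74.5).
Distances from that point to each station vs reported:
  Seismometer 0: calculated 209.9 vs reported 210.1 → residual 0.2 km
  Seismometer 1: calculated 139.0 vs reported 116.0 → residual 23.0 km
  Seismometer 2: calculated 136.2 vs reported 136.5 → residual 0.3 km
  Seismometer 3: calculated 230.2 vs reported 230.4 → residual 0.2 km
Seismometer 0, Seismometer 2, Seismometer 3 are mutually consistent (residuals ≈ 0); Seismometer 1 is off by 23.0 km.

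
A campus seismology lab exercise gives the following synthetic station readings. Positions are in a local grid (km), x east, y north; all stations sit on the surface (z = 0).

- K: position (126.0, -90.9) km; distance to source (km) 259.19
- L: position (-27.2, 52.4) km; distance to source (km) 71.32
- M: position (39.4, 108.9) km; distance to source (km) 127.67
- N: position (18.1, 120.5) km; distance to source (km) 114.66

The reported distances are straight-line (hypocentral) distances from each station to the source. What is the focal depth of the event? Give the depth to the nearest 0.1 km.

Each station gives a sphere (x−x_i)² + (y−y_i)² + z² = d_i² (stations at z=0).
Subtracting the K sphere from L and M: z² cancels, leaving linear equations in x and y:
-306.4 x + 286.6 y = 41439.70
-173.2 x + 399.6 y = 40152.59
Solving: x ≈ -69.391, y ≈ 70.405 km (keep extra digits for the depth step; rounded: -69.4, 70.4).
Then from the K sphere: z² = 259.19² − (x − 126.0)² − (y + 90.9)² with x = -69.391, y = 70.405, so z ≈ 54.612 ≈ 54.6 km.

depth ≈ 54.6 km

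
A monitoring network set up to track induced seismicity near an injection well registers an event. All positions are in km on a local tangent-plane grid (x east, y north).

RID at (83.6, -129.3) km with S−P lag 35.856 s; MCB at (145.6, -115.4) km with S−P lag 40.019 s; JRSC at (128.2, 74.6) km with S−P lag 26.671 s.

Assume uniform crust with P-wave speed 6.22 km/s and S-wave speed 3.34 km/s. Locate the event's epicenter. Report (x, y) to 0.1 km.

x ≈ -64.0 km, y ≈ 83.1 km

Distance from S−P lag: d = Δt · v_P v_S / (v_P − v_S) = Δt · (6.22·3.34)/(6.22−3.34) ≈ 7.2135·Δt.
So d_RID = 258.65, d_MCB = 288.68, d_JRSC = 192.39 km.
Circle about each station: (x − 83.6)² + (y + 129.3)² = 258.65²; (x − 145.6)² + (y + 115.4)² = 288.68²; (x − 128.2)² + (y − 74.6)² = 192.39².
Subtracting pairs of circle equations eliminates x²+y² and gives linear equations (the radical axes):
124.0 x + 27.8 y = -5627.25
89.2 x + 407.8 y = 28178.86
Solving the 2×2 system: x ≈ -64.0, y ≈ 83.1 km.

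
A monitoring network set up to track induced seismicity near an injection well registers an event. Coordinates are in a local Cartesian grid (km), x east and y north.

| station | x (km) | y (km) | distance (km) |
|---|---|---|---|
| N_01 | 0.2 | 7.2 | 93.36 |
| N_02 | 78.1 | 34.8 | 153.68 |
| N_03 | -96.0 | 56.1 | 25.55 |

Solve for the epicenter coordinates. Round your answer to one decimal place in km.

-72.4 km east, 65.9 km north

Circle about each station: (x − 0.2)² + (y − 7.2)² = 93.36²; (x − 78.1)² + (y − 34.8)² = 153.68²; (x + 96.0)² + (y − 56.1)² = 25.55².
Subtracting the N_01 equation from the N_02 and N_03 equations removes the quadratic terms:
155.8 x + 55.2 y = -7642.68
-192.4 x + 97.8 y = 20374.62
Solving the 2×2 system: x ≈ -72.4, y ≈ 65.9 km.
Check against N_01 (with the unrounded x, y): √((x − 0.2)²+(y − 7.2)²) = 93.36 ≈ 93.36 km. ✓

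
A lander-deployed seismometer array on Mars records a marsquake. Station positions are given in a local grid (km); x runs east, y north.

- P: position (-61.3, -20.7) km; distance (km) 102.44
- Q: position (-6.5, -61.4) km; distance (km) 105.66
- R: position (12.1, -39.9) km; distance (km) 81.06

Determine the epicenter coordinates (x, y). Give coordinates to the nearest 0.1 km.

x ≈ 20.7 km, y ≈ 40.7 km

Circle about each station: (x + 61.3)² + (y + 20.7)² = 102.44²; (x + 6.5)² + (y + 61.4)² = 105.66²; (x − 12.1)² + (y + 39.9)² = 81.06².
Subtracting the P equation from the Q and R equations removes the quadratic terms:
109.6 x − 81.4 y = -1044.05
146.8 x − 38.4 y = 1475.47
Solving the 2×2 system: x ≈ 20.7, y ≈ 40.7 km.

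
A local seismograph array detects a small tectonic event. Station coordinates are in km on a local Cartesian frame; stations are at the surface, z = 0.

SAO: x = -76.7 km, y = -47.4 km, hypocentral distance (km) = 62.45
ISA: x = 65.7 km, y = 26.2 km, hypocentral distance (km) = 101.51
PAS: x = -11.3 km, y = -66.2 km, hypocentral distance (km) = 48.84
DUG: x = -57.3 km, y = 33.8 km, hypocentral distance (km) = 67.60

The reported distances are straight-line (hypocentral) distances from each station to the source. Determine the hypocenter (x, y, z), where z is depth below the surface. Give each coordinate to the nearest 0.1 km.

Each station gives a sphere (x−x_i)² + (y−y_i)² + z² = d_i² (stations at z=0).
Subtracting the SAO sphere from ISA and PAS: z² cancels, leaving linear equations in x and y:
284.8 x + 147.2 y = -9531.00
130.8 x − 37.6 y = -2104.86
Solving: x ≈ -22.301, y ≈ -21.600 km (keep extra digits for the depth step; rounded: -22.3, -21.6).
Then from the SAO sphere: z² = 62.45² − (x + 76.7)² − (y + 47.4)² with x = -22.301, y = -21.600, so z ≈ 16.586 ≈ 16.6 km.

(-22.3, -21.6, 16.6)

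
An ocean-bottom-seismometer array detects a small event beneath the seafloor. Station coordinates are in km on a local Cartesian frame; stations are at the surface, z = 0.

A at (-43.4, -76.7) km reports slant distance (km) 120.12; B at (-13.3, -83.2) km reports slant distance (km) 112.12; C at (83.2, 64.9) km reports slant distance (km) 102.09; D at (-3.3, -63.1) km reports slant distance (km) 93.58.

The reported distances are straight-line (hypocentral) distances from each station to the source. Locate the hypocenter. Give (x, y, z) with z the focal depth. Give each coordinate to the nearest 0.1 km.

Each station gives a sphere (x−x_i)² + (y−y_i)² + z² = d_i² (stations at z=0).
Subtracting the A sphere from B and C: z² cancels, leaving linear equations in x and y:
60.2 x − 13.0 y = 1190.60
253.2 x + 283.2 y = 7374.25
Solving: x ≈ 21.290, y ≈ 7.004 km (keep extra digits for the depth step; rounded: 21.3, 7.0).
Then from the A sphere: z² = 120.12² − (x + 43.4)² − (y + 76.7)² with x = 21.290, y = 7.004, so z ≈ 56.900 ≈ 56.9 km.

x ≈ 21.3 km, y ≈ 7.0 km, depth ≈ 56.9 km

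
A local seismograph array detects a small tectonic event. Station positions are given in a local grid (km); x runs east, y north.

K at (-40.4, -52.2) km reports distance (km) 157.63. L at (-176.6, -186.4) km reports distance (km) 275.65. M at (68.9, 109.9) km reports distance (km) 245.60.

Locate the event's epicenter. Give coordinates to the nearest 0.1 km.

Circle about each station: (x + 40.4)² + (y + 52.2)² = 157.63²; (x + 176.6)² + (y + 186.4)² = 275.65²; (x − 68.9)² + (y − 109.9)² = 245.60².
Subtracting pairs of circle equations eliminates x²+y² and gives linear equations (the radical axes):
-272.4 x − 268.4 y = 10439.81
218.6 x + 324.2 y = -23003.92
Solving the 2×2 system: x ≈ 94.1, y ≈ -134.4 km.

(94.1, -134.4)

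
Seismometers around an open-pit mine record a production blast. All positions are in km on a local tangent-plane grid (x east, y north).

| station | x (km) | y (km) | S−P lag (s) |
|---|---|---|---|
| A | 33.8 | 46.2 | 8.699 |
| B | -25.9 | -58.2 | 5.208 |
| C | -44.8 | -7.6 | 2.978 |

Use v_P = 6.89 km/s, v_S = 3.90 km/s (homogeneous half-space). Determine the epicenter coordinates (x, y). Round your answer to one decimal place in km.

Distance from S−P lag: d = Δt · v_P v_S / (v_P − v_S) = Δt · (6.89·3.90)/(6.89−3.90) ≈ 8.9870·Δt.
So d_A = 78.18, d_B = 46.80, d_C = 26.76 km.
Circle about each station: (x − 33.8)² + (y − 46.2)² = 78.18²; (x + 25.9)² + (y + 58.2)² = 46.80²; (x + 44.8)² + (y + 7.6)² = 26.76².
Subtracting the A equation from the B and C equations removes the quadratic terms:
-119.4 x − 208.8 y = 4703.04
-157.2 x − 107.6 y = 4183.93
Solving the 2×2 system: x ≈ -18.4, y ≈ -12.0 km.
Check against A (with the unrounded x, y): √((x − 33.8)²+(y − 46.2)²) = 78.18 ≈ 78.18 km. ✓

x ≈ -18.4 km, y ≈ -12.0 km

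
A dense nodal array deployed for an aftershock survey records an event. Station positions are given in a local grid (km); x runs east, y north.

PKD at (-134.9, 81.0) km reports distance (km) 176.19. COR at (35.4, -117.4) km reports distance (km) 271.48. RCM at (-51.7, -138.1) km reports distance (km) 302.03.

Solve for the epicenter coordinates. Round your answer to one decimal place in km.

(25.5, 153.9)

Circle about each station: (x + 134.9)² + (y − 81.0)² = 176.19²; (x − 35.4)² + (y + 117.4)² = 271.48²; (x + 51.7)² + (y + 138.1)² = 302.03².
Subtracting pairs of circle equations eliminates x²+y² and gives linear equations (the radical axes):
340.6 x − 396.8 y = -52381.56
166.4 x − 438.2 y = -63193.71
Solving the 2×2 system: x ≈ 25.5, y ≈ 153.9 km.
Check against PKD (with the unrounded x, y): √((x + 134.9)²+(y − 81.0)²) = 176.18 ≈ 176.19 km. ✓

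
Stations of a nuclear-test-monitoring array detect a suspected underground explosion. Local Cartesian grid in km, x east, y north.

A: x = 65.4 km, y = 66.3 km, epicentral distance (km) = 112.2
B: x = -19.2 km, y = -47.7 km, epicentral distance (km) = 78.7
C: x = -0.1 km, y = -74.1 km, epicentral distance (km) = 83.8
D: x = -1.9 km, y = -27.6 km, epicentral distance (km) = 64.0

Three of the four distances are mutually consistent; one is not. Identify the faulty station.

C

Solve using three stations at a time. Using A, B, D (subtract circle equations pairwise → linear system) gives (x, y) ≈ (59.5, -45.8).
Distances from that point to each station vs reported:
  A: calculated 112.2 vs reported 112.2 → residual 0.0 km
  B: calculated 78.7 vs reported 78.7 → residual 0.0 km
  C: calculated 66.0 vs reported 83.8 → residual 17.8 km
  D: calculated 64.0 vs reported 64.0 → residual 0.0 km
A, B, D are mutually consistent (residuals ≈ 0); C is off by 17.8 km.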